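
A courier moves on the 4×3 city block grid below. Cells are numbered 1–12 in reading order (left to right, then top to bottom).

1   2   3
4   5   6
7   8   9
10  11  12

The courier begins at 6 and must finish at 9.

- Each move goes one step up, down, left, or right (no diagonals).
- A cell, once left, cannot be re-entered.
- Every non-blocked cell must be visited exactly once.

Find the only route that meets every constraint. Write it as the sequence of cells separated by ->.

6 -> 3 -> 2 -> 1 -> 4 -> 5 -> 8 -> 7 -> 10 -> 11 -> 12 -> 9

Need to visit all 12 open cells exactly once, starting at 6 and ending at 9.
Cell 1 has only two open neighbours (4 and 2), so the path must pass straight through it: one of those is the cell it's entered from and the other is where it exits.
Route from 6: up to 3, 2× left (reaching 1), down to 4, right to 5, down to 8, left to 7, down to 10, 2× right (reaching 12), up to 9 — 11 moves in all.
Check: all 12 open cells covered.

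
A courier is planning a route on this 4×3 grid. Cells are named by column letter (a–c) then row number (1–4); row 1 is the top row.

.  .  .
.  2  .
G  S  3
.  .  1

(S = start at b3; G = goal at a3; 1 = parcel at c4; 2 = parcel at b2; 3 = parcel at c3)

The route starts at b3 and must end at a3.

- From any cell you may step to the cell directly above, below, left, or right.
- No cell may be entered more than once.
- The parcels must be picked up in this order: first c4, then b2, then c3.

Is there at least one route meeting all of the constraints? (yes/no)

no

Ignoring the required order, 6 revisit-free routes from b3 to a3 pass through all of c4, b2, and c3; the waypoint orders that occur are b2 → c3 → c4 (3); c4 → c3 → b2 (3) — never c4 → b2 → c3.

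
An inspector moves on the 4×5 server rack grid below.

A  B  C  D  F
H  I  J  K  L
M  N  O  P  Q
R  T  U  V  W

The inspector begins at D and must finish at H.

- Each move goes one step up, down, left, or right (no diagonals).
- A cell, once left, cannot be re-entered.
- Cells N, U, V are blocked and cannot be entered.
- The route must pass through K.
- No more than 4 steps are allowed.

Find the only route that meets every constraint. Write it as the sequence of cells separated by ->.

D -> K -> J -> I -> H

The budget equals the shortest possible length, so every move has to be on a shortest route through the required cells.
Route from D: down 1 to K, left 3 to H — 4 moves in all.
Check: all required cells visited; 4 ≤ 4 moves.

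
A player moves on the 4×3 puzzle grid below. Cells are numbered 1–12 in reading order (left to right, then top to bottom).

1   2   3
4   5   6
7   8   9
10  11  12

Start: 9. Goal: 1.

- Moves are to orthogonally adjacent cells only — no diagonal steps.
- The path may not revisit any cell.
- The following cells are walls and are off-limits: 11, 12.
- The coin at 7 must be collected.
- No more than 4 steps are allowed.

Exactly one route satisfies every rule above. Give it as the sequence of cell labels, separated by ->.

The budget equals the shortest possible length, so every move has to be on a shortest route through the required cells.
Route from 9: left 2 to 7, up 2 to 1 — 4 moves in all.
Check: all required cells visited; 4 ≤ 4 moves.

9 -> 8 -> 7 -> 4 -> 1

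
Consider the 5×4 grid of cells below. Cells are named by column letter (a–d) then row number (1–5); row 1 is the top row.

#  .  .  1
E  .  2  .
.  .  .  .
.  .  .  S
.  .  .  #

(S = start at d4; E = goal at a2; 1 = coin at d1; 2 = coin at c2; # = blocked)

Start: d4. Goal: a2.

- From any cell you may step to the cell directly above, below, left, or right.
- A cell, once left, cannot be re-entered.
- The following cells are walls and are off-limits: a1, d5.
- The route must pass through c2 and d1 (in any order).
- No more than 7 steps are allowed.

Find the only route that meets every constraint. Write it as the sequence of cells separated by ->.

d4 -> d3 -> d2 -> d1 -> c1 -> c2 -> b2 -> a2

The 7-move cap with required stops at c2, d1 leaves no slack for detours.
Route from d4: 3× up (reaching d1), left to c1, down to c2, 2× left (reaching a2) — 7 moves in all.
Check: all required cells visited; 7 ≤ 7 moves.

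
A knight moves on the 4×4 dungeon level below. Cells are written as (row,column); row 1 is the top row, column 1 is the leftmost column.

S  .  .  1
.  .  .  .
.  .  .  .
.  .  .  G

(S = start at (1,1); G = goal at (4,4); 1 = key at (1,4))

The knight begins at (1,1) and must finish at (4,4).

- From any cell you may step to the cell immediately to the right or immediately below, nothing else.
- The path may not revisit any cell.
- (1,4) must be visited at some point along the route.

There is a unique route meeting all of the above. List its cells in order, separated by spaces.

Moves only go right or down, so the column and row indices never decrease.
Route from (1,1): right 3 to (1,4), down 3 to (4,4) — 6 moves in all.
Check: all required cells visited.

(1,1) (1,2) (1,3) (1,4) (2,4) (3,4) (4,4)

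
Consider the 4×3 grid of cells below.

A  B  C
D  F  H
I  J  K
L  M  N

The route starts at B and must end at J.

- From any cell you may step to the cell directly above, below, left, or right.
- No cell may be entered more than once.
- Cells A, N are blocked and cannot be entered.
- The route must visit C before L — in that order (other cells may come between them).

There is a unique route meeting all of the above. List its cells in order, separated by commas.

The waypoints must appear in the order C, L, with no cell reused.
Route from B: right to C, down to H, 2× left (reaching D), 2× down (reaching L), right to M, up to J — 8 moves in all.
Check: order respected (C at step 1, L at step 6).

B, C, H, F, D, I, L, M, J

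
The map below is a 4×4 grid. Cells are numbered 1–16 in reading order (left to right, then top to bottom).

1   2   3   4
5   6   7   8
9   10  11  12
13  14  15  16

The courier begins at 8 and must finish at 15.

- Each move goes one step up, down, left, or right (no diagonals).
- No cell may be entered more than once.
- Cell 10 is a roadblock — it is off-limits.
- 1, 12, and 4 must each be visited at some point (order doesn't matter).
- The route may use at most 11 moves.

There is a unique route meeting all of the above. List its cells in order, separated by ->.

8 -> 4 -> 3 -> 2 -> 1 -> 5 -> 6 -> 7 -> 11 -> 12 -> 16 -> 15

The 11-move cap with required stops at 1, 12, 4 leaves no slack for detours.
Route from 8: up 1 to 4, left 3 to 1, down 1 to 5, right 2 to 7, down 1 to 11, right 1 to 12, down 1 to 16, left 1 to 15 — 11 moves in all.
Check: all required cells visited; 11 ≤ 11 moves.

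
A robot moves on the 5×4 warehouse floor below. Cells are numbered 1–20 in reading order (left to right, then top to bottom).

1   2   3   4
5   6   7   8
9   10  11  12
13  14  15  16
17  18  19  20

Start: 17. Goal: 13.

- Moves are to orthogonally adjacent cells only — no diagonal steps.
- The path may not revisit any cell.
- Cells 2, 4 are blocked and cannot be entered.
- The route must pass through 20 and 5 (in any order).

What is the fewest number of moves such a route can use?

Any route passes through 20 and 5 in some order between 17 and 13. Summing Manhattan distances along each leg and taking the cheapest ordering (17 → 20 → 5 → 13) gives a lower bound of 3 + 6 + 2 = 11 moves.
A route of 11 moves achieves this: 17 → 18 → 19 → 20 → 16 → 12 → 8 → 7 → 6 → 5 → 9 → 13.
Since 11 matches the lower bound, it is optimal.

11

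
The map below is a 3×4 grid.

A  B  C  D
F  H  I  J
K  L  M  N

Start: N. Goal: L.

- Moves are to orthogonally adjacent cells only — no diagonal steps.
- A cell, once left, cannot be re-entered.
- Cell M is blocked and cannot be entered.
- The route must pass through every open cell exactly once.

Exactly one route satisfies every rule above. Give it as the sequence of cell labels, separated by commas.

N, J, D, C, I, H, B, A, F, K, L

Need to visit all 11 open cells exactly once, starting at N and ending at L.
Cell K has only two open neighbours (F and L), so the path must pass straight through it: one of those is the cell it's entered from and the other is where it exits.
Route from N: 2× up (reaching D), left to C, down to I, left to H, up to B, left to A, 2× down (reaching K), right to L — 10 moves in all.
Check: all 11 open cells covered.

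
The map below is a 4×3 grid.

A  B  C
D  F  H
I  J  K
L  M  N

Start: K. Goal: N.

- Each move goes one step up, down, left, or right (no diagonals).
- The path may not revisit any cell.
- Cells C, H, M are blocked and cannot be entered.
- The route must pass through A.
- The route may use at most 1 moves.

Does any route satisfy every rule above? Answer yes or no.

no

Every way from A onward to N runs back through K, which the route has already used — so it cannot be completed without a revisit.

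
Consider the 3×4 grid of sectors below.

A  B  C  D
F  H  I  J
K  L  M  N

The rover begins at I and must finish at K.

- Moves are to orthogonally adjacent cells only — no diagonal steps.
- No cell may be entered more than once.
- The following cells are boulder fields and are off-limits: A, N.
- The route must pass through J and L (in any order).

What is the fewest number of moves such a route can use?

7

Any route passes through J and L in some order between I and K. Summing Manhattan distances along each leg and taking the cheapest ordering (I → J → L → K) gives a lower bound of 1 + 3 + 1 = 5 moves.
The shortest route satisfying every rule uses 7 moves: I → J → D → C → B → H → L → K.
The no-revisit rule (legs can't share cells) pushes the minimum above the 5-move bound; an exhaustive check rules out every length from 5 to 6, leaving 7 as the minimum.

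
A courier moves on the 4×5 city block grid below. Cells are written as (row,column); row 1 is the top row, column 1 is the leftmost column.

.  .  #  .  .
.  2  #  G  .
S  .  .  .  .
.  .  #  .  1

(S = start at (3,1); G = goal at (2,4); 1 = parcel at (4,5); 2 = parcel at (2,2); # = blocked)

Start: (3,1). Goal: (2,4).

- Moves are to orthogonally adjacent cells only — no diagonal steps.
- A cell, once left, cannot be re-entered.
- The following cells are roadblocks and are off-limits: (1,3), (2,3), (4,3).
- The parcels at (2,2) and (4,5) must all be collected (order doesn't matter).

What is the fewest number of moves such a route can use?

Any route passes through (2,2) and (4,5) in some order between (3,1) and (2,4). Summing Manhattan distances along each leg and taking the cheapest ordering ((3,1) → (2,2) → (4,5) → (2,4)) gives a lower bound of 2 + 5 + 3 = 10 moves.
A route of 10 moves achieves this: (3,1) → (2,1) → (2,2) → (3,2) → (3,3) → (3,4) → (4,4) → (4,5) → (3,5) → (2,5) → (2,4).
Since 10 matches the lower bound, it is optimal.

10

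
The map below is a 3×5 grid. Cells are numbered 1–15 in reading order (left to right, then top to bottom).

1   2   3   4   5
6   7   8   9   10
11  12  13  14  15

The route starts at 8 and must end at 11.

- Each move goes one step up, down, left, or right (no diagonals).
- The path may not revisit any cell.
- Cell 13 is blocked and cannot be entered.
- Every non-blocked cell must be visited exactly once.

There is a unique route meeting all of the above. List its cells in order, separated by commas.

Need to visit all 14 open cells exactly once, starting at 8 and ending at 11.
Route from 8: right to 9, down to 14, right to 15, 2× up (reaching 5), 4× left (reaching 1), down to 6, right to 7, down to 12, left to 11 — 13 moves in all.
Check: all 14 open cells covered.

8, 9, 14, 15, 10, 5, 4, 3, 2, 1, 6, 7, 12, 11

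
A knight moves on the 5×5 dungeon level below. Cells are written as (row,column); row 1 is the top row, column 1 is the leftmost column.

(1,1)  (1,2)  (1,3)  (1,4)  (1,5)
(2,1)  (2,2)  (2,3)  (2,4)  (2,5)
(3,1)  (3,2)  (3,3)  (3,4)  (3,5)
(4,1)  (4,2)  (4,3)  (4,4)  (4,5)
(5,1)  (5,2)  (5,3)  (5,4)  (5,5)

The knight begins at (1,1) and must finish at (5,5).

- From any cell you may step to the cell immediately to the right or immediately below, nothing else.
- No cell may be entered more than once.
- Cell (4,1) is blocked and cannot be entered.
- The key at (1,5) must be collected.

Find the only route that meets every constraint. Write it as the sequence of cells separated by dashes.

Moves only go right or down, so the column and row indices never decrease.
Route from (1,1): right 4 to (1,5), down 4 to (5,5) — 8 moves in all.
Check: all required cells visited.

(1,1) - (1,2) - (1,3) - (1,4) - (1,5) - (2,5) - (3,5) - (4,5) - (5,5)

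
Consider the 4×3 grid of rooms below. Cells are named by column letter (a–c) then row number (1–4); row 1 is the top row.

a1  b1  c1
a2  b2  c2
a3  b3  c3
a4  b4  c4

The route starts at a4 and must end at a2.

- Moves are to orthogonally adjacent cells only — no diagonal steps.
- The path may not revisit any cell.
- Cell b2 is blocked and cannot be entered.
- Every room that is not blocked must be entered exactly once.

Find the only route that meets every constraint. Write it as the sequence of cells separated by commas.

Need to visit all 11 open cells exactly once, starting at a4 and ending at a2.
Cell a1 has only two open neighbours (a2 and b1), so the path must pass straight through it: one of those is the cell it's entered from and the other is where it exits.
Route from a4: up 1 to a3, right 1 to b3, down 1 to b4, right 1 to c4, up 3 to c1, left 2 to a1, down 1 to a2 — 10 moves in all.
Check: all 11 open cells covered.

a4, a3, b3, b4, c4, c3, c2, c1, b1, a1, a2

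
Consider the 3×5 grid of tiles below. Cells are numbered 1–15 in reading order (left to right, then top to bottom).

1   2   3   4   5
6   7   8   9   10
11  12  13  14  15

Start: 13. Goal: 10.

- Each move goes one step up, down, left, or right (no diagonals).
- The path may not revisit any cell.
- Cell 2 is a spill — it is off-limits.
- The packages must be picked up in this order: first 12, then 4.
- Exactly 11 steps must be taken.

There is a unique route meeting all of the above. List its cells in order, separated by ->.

The waypoints must appear in the order 12, 4, with no cell reused.
Route from 13: 2× left (reaching 11), up to 6, 2× right (reaching 8), up to 3, right to 4, 2× down (reaching 14), right to 15, up to 10 — 11 moves in all.
Check: order respected (12 at step 1, 4 at step 7); 11 moves as required.

13 -> 12 -> 11 -> 6 -> 7 -> 8 -> 3 -> 4 -> 9 -> 14 -> 15 -> 10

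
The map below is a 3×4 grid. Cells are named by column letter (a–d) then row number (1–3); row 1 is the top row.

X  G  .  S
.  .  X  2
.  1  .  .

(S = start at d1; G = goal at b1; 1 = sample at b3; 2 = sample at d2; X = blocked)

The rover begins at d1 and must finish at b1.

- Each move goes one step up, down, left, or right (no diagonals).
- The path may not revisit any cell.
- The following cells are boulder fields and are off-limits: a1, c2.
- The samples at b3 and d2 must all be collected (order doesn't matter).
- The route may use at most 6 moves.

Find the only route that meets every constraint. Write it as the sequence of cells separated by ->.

d1 -> d2 -> d3 -> c3 -> b3 -> b2 -> b1

Any route must reach b3 and d2 and still end at b1 within 6 moves, so the order of the required stops is forced.
Route from d1: 2× down (reaching d3), 2× left (reaching b3), 2× up (reaching b1) — 6 moves in all.
Check: all required cells visited; 6 ≤ 6 moves.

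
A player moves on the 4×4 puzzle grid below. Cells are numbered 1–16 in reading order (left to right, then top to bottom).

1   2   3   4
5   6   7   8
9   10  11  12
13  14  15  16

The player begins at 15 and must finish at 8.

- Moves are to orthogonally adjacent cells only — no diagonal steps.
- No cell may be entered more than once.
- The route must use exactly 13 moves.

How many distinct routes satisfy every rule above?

Need simple routes of exactly 13 moves from 15 to 8 (Manhattan distance 3, so 5 moves are spent on a detour and 5 undoing it).
Branch systematically from the start, pruning whenever the remaining move budget drops below the Manhattan distance to 8 or differs from it in parity. Grouping the completions by first move — via 11: 2; via 14: 4; via 16: 8 — and summing: 2 + 4 + 8 = 14.
That gives 14 routes.

14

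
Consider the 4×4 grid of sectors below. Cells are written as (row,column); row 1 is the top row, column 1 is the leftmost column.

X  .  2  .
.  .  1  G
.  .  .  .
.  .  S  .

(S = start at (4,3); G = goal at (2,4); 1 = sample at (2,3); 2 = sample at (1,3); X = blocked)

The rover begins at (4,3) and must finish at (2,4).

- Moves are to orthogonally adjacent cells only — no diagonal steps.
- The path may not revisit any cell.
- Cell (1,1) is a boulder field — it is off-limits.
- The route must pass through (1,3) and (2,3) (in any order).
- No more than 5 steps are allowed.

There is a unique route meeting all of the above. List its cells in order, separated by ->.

(4,3) -> (3,3) -> (2,3) -> (1,3) -> (1,4) -> (2,4)

The 5-move cap with required stops at (1,3), (2,3) leaves no slack for detours.
Route from (4,3): up 3 to (1,3), right 1 to (1,4), down 1 to (2,4) — 5 moves in all.
Check: all required cells visited; 5 ≤ 5 moves.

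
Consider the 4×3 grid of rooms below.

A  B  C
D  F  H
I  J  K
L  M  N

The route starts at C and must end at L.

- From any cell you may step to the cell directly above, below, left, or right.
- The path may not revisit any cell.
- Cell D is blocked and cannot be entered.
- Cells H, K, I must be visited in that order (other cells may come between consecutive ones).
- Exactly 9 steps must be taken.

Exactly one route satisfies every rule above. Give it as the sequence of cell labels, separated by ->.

C -> B -> F -> H -> K -> N -> M -> J -> I -> L

The waypoints must appear in the order H, K, I, with no cell reused.
Route from C: left 1 to B, down 1 to F, right 1 to H, down 2 to N, left 1 to M, up 1 to J, left 1 to I, down 1 to L — 9 moves in all.
Check: order respected (H at step 3, K at step 4, I at step 8); 9 moves as required.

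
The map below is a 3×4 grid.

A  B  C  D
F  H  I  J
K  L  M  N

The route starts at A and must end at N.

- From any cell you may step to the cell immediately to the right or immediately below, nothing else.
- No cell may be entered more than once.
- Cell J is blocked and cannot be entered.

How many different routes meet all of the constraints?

A right/down-only route from A to N makes exactly 2 down-moves and 3 right-moves in some order.
With no other constraints that would be C(5,2) = 10 routes.
Subtract routes through each blocked cell (inclusion–exclusion for overlaps): − through J: 4 → 6.
That gives 6 routes.

6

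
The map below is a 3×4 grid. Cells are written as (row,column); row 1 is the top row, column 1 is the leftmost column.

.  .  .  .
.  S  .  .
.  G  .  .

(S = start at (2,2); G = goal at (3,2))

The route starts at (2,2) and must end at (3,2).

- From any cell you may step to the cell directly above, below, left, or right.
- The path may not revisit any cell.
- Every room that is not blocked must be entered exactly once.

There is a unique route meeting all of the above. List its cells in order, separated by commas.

(2,2), (2,3), (3,3), (3,4), (2,4), (1,4), (1,3), (1,2), (1,1), (2,1), (3,1), (3,2)

Need to visit all 12 open cells exactly once, starting at (2,2) and ending at (3,2).
Route from (2,2): right to (2,3), down to (3,3), right to (3,4), 2× up (reaching (1,4)), 3× left (reaching (1,1)), 2× down (reaching (3,1)), right to (3,2) — 11 moves in all.
Check: all 12 open cells covered.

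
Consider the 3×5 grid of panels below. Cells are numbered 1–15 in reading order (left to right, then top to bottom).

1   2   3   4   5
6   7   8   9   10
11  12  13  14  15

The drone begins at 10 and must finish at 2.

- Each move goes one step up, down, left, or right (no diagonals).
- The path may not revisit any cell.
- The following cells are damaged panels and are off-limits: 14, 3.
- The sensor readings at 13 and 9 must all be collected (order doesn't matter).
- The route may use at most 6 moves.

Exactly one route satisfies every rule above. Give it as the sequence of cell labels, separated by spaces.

10 9 8 13 12 7 2

Any route must reach 13 and 9 and still end at 2 within 6 moves, so the order of the required stops is forced.
Route from 10: 2× left (reaching 8), down to 13, left to 12, 2× up (reaching 2) — 6 moves in all.
Check: all required cells visited; 6 ≤ 6 moves.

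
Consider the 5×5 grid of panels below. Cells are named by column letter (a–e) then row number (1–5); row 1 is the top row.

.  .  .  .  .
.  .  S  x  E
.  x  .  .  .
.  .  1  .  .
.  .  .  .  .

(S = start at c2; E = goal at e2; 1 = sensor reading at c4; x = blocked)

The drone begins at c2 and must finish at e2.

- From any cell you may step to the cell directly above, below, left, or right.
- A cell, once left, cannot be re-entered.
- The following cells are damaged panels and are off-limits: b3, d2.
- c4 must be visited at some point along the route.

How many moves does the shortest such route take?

Any route passes through c4 somewhere between c2 and e2. Summing Manhattan distances along the two legs (c2 → c4 → e2) gives a lower bound of 2 + 4 = 6 moves.
A route of 6 moves achieves this: c2 → c3 → c4 → d4 → d3 → e3 → e2.
Since 6 matches the lower bound, it is optimal.

6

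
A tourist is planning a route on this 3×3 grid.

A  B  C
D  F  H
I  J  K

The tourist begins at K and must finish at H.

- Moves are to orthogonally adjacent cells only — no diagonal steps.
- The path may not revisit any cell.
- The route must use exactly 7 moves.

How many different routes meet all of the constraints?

4

Need simple routes of exactly 7 moves from K to H (Manhattan distance 1, so 3 moves are spent on a detour and 3 undoing it).
Enumerating: K J F D A B C H | K J I D A B F H | K J I D A B C H | K J I D F B C H.
That gives 4 routes.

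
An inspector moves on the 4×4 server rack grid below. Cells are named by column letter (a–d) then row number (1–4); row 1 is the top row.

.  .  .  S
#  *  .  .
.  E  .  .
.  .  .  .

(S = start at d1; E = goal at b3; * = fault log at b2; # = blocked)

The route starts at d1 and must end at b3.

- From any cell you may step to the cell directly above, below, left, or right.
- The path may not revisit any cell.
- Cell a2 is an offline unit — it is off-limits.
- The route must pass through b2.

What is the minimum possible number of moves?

Any route passes through b2 somewhere between d1 and b3. Summing Manhattan distances along the two legs (d1 → b2 → b3) gives a lower bound of 3 + 1 = 4 moves.
A route of 4 moves achieves this: d1 → d2 → c2 → b2 → b3.
Since 4 matches the lower bound, it is optimal.

4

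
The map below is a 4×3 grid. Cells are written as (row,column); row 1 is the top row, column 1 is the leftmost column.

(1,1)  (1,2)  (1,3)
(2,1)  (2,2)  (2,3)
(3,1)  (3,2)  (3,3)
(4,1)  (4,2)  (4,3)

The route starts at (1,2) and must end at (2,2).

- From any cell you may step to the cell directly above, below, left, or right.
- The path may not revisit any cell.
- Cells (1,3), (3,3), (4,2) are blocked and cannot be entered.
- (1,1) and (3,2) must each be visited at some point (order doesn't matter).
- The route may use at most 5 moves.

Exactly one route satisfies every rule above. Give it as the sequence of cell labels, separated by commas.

The budget equals the shortest possible length, so every move has to be on a shortest route through the required cells.
Route from (1,2): left 1 to (1,1), down 2 to (3,1), right 1 to (3,2), up 1 to (2,2) — 5 moves in all.
Check: all required cells visited; 5 ≤ 5 moves.

(1,2), (1,1), (2,1), (3,1), (3,2), (2,2)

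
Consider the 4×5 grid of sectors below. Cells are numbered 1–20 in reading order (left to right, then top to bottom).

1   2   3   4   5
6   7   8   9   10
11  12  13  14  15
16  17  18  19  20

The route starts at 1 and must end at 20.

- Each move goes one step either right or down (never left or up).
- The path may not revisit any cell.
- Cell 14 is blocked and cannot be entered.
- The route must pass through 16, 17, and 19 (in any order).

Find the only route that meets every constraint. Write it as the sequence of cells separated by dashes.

Moves only go right or down, so the column and row indices never decrease.
Route from 1: 3× down (reaching 16), 4× right (reaching 20) — 7 moves in all.
Check: all required cells visited.

1 - 6 - 11 - 16 - 17 - 18 - 19 - 20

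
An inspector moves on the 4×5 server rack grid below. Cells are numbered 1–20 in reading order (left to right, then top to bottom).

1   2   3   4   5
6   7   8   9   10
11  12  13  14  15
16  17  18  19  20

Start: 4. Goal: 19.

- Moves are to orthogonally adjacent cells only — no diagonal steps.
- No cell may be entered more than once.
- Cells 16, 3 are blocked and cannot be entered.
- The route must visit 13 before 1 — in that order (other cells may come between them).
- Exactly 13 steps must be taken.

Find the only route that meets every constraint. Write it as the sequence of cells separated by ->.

4 -> 9 -> 14 -> 13 -> 8 -> 7 -> 2 -> 1 -> 6 -> 11 -> 12 -> 17 -> 18 -> 19

The waypoints must appear in the order 13, 1, with no cell reused.
Route from 4: down 2 to 14, left 1 to 13, up 1 to 8, left 1 to 7, up 1 to 2, left 1 to 1, down 2 to 11, right 1 to 12, down 1 to 17, right 2 to 19 — 13 moves in all.
Check: order respected (13 at step 3, 1 at step 7); 13 moves as required.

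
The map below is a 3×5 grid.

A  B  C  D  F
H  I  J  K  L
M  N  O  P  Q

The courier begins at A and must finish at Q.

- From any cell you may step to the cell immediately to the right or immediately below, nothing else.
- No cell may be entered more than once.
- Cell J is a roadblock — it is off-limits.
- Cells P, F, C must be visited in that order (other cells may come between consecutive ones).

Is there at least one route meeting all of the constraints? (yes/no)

F lies above P, so going from P to F would need an upward move — but moves only go right/down, so P cannot be visited before F.

no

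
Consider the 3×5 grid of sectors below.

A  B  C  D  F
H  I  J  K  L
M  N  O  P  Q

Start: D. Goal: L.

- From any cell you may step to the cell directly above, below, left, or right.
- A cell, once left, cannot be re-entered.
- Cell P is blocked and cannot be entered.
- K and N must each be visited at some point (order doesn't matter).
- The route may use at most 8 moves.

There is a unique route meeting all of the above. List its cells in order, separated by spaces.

The 8-move cap with required stops at K, N leaves no slack for detours.
Route from D: 2× left (reaching B), 2× down (reaching N), right to O, up to J, 2× right (reaching L) — 8 moves in all.
Check: all required cells visited; 8 ≤ 8 moves.

D C B I N O J K L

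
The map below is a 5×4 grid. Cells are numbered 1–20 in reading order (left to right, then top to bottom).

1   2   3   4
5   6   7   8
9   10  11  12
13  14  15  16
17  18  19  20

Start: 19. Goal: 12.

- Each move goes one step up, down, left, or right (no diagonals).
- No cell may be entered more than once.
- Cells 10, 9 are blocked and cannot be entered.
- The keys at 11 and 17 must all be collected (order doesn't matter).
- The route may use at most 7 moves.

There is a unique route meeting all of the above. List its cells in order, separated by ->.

The 7-move cap with required stops at 11, 17 leaves no slack for detours.
Route from 19: left 2 to 17, up 1 to 13, right 2 to 15, up 1 to 11, right 1 to 12 — 7 moves in all.
Check: all required cells visited; 7 ≤ 7 moves.

19 -> 18 -> 17 -> 13 -> 14 -> 15 -> 11 -> 12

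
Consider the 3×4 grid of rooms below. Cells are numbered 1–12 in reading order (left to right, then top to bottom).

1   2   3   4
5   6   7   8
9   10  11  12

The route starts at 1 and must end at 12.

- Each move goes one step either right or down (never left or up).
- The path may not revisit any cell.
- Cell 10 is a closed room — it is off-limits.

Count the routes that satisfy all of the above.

A right/down-only route from 1 to 12 makes exactly 2 down-moves and 3 right-moves in some order.
With no other constraints that would be C(5,2) = 10 routes.
Subtract routes through each blocked cell (inclusion–exclusion for overlaps): − through 10: 3 → 7.
That gives 7 routes.

7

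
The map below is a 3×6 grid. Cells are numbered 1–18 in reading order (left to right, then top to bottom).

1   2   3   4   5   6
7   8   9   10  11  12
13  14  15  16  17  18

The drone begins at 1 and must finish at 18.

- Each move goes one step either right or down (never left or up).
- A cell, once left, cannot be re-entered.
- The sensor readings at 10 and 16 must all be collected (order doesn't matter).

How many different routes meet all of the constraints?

4

A right/down-only route from 1 to 18 makes exactly 2 down-moves and 5 right-moves in some order.
With no other constraints that would be C(7,2) = 21 routes.
A monotone route can only reach the required cells in the order 10, 16, so split there and multiply the segment counts: 1→10: 4; 10→16: 1; 16→18: 1; product = 4.
That gives 4 routes.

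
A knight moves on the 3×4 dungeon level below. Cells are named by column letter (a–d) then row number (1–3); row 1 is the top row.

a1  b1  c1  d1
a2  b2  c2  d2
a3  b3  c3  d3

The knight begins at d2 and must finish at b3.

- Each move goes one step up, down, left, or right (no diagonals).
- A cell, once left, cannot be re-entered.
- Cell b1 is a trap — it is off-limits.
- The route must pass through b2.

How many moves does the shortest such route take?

3

Any route passes through b2 somewhere between d2 and b3. Summing Manhattan distances along the two legs (d2 → b2 → b3) gives a lower bound of 2 + 1 = 3 moves.
A route of 3 moves achieves this: d2 → c2 → b2 → b3.
Since 3 matches the lower bound, it is optimal.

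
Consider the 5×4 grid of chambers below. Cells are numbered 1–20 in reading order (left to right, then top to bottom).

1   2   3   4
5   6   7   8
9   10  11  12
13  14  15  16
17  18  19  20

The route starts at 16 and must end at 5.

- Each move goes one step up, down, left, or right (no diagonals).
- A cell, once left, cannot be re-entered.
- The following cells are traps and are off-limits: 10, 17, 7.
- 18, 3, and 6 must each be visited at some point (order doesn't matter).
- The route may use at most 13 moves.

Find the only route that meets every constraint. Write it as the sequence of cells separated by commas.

The 13-move cap with required stops at 18, 3, 6 leaves no slack for detours.
Route from 16: down to 20, 2× left (reaching 18), up to 14, right to 15, up to 11, right to 12, 2× up (reaching 4), 2× left (reaching 2), down to 6, left to 5 — 13 moves in all.
Check: all required cells visited; 13 ≤ 13 moves.

16, 20, 19, 18, 14, 15, 11, 12, 8, 4, 3, 2, 6, 5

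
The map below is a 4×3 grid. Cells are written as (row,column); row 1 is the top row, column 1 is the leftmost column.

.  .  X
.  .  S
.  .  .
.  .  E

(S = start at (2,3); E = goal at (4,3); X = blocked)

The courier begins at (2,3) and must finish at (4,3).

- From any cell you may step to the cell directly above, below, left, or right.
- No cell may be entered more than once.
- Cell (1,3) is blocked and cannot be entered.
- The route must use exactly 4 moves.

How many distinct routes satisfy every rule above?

Need simple routes of exactly 4 moves from (2,3) to (4,3) (Manhattan distance 2, so 1 moves are spent on a detour and 1 undoing it).
Enumerating: (2,3) (3,3) (3,2) (4,2) (4,3) | (2,3) (2,2) (3,2) (4,2) (4,3) | (2,3) (2,2) (3,2) (3,3) (4,3).
That gives 3 routes.

3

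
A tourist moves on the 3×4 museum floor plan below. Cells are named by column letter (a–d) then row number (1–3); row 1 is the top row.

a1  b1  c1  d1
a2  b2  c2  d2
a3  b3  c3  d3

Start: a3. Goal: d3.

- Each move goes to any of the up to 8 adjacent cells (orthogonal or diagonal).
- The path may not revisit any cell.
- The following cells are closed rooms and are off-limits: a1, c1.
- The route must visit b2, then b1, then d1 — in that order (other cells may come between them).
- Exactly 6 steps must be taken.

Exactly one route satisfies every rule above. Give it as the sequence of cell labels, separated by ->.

a3 -> b2 -> b1 -> c2 -> d1 -> d2 -> d3

The waypoints must appear in the order b2, b1, d1, with no cell reused.
Route from a3: up-right 1 to b2, up 1 to b1, down-right 1 to c2, up-right 1 to d1, down 2 to d3 — 6 moves in all.
Check: order respected (b2 at step 1, b1 at step 2, d1 at step 4); 6 moves as required.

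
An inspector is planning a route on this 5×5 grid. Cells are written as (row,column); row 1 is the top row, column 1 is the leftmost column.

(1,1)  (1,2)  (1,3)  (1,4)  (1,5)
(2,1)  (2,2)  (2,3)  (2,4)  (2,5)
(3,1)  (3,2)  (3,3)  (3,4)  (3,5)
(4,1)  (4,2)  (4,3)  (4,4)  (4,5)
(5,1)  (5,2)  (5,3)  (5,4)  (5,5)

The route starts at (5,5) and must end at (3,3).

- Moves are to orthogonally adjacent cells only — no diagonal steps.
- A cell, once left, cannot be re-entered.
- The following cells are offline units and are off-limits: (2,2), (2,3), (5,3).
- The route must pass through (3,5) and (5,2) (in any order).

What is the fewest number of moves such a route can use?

12

Any route passes through (3,5) and (5,2) in some order between (5,5) and (3,3). Summing Manhattan distances along each leg and taking the cheapest ordering ((5,5) → (3,5) → (5,2) → (3,3)) gives a lower bound of 2 + 5 + 3 = 10 moves.
The shortest route satisfying every rule uses 12 moves: (5,5) → (4,5) → (3,5) → (3,4) → (4,4) → (4,3) → (4,2) → (5,2) → (5,1) → (4,1) → (3,1) → (3,2) → (3,3).
The bound of 10 isn't tight here; checking systematically, no route of length 10 through 11 satisfies every constraint, so 12 is the minimum.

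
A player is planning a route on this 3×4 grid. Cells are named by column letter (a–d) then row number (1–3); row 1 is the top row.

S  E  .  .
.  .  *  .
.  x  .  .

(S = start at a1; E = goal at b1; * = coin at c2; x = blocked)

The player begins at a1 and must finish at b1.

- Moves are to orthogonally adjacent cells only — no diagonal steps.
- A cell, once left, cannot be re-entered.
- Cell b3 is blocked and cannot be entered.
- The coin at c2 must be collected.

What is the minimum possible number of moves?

Any route passes through c2 somewhere between a1 and b1. Summing Manhattan distances along the two legs (a1 → c2 → b1) gives a lower bound of 3 + 2 = 5 moves.
A route of 5 moves achieves this: a1 → a2 → b2 → c2 → c1 → b1.
Since 5 matches the lower bound, it is optimal.

5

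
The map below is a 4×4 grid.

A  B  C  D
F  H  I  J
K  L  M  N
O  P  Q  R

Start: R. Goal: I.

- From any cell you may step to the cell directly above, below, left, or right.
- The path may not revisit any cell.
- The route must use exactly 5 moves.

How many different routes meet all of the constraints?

6

Need simple routes of exactly 5 moves from R to I (Manhattan distance 3, so 1 moves are spent on a detour and 1 undoing it).
Enumerating: R N J D C I | R N M L H I | R Q M L H I | R Q M N J I | R Q P L H I | R Q P L M I.
That gives 6 routes.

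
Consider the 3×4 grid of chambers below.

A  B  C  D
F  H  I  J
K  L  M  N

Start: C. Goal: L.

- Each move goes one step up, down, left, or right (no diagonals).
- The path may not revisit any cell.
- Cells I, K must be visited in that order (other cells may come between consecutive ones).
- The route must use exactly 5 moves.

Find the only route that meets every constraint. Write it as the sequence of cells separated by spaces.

C I H F K L

The waypoints must appear in the order I, K, with no cell reused.
Route from C: down to I, 2× left (reaching F), down to K, right to L — 5 moves in all.
Check: order respected (I at step 1, K at step 4); 5 moves as required.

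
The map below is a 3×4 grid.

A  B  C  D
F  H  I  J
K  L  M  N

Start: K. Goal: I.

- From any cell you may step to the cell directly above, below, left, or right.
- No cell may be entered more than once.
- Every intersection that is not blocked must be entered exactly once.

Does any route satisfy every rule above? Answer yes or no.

One route that works: K → F → A → B → H → L → M → N → J → D → C → I.

yes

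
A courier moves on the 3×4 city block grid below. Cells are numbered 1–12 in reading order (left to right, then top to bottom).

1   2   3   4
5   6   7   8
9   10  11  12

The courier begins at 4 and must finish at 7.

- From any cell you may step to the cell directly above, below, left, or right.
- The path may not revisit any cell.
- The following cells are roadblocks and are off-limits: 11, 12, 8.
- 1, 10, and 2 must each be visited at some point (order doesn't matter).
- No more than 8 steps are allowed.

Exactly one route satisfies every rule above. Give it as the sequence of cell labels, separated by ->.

4 -> 3 -> 2 -> 1 -> 5 -> 9 -> 10 -> 6 -> 7

The 8-move cap with required stops at 1, 10, 2 leaves no slack for detours.
Route from 4: left 3 to 1, down 2 to 9, right 1 to 10, up 1 to 6, right 1 to 7 — 8 moves in all.
Check: all required cells visited; 8 ≤ 8 moves.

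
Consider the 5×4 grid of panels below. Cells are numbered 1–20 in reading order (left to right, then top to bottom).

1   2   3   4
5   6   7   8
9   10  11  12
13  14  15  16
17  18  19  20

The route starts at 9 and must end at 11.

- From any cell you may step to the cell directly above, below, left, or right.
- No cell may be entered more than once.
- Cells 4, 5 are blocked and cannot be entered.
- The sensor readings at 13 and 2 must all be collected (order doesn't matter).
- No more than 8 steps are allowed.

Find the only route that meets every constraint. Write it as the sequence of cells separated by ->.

The budget equals the shortest possible length, so every move has to be on a shortest route through the required cells.
Route from 9: down to 13, right to 14, 3× up (reaching 2), right to 3, 2× down (reaching 11) — 8 moves in all.
Check: all required cells visited; 8 ≤ 8 moves.

9 -> 13 -> 14 -> 10 -> 6 -> 2 -> 3 -> 7 -> 11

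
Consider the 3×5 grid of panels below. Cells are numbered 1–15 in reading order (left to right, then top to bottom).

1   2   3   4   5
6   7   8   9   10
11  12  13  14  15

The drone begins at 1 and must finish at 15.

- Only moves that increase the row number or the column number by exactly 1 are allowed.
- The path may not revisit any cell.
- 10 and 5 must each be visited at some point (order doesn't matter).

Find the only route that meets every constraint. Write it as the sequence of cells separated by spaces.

1 2 3 4 5 10 15

Moves only go right or down, so the column and row indices never decrease.
Route from 1: 4× right (reaching 5), 2× down (reaching 15) — 6 moves in all.
Check: all required cells visited.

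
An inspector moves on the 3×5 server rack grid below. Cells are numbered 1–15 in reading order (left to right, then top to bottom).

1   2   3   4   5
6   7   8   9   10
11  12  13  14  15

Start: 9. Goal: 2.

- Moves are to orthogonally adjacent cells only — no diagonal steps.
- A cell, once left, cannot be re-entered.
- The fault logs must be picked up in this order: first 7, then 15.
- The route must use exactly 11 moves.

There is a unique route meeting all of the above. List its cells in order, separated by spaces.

9 8 7 12 13 14 15 10 5 4 3 2

The waypoints must appear in the order 7, 15, with no cell reused.
Route from 9: 2× left (reaching 7), down to 12, 3× right (reaching 15), 2× up (reaching 5), 3× left (reaching 2) — 11 moves in all.
Check: order respected (7 at step 2, 15 at step 6); 11 moves as required.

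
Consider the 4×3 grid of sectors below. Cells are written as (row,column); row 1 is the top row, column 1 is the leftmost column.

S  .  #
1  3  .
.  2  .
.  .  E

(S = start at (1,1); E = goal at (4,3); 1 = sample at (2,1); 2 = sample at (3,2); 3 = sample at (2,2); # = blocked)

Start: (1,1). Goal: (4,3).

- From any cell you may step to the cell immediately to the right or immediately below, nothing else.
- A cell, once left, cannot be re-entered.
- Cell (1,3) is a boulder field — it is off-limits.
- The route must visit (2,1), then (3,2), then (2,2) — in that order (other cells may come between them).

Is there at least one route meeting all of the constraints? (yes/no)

(2,2) lies above (3,2), so going from (3,2) to (2,2) would need an upward move — but moves only go right/down, so (3,2) cannot be visited before (2,2).

no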